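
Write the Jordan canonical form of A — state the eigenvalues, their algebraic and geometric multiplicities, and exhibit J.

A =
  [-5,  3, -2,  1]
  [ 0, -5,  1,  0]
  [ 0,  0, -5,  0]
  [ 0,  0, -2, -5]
J_3(-5) ⊕ J_1(-5)

The characteristic polynomial is
  det(x·I − A) = x^4 + 20*x^3 + 150*x^2 + 500*x + 625 = (x + 5)^4

Eigenvalues and multiplicities (the geometric multiplicity of λ is n − rank(A − λI), which equals the number of Jordan blocks for λ):
  λ = -5: algebraic multiplicity = 4, geometric multiplicity = 2

Determining the block sizes for each eigenvalue:
  λ = -5: with am = 4 and gm = 2, the partition is not yet determined (e.g. several partitions of 4 into 2 parts exist). Let N = A − (-5)·I. Computing rank(N^1) = 2, rank(N^2) = 1, rank(N^3) = 0; the number of blocks of size ≥ j is rank(N^{j−1}) − rank(N^j), giving [2, 1, 1]. So we have 1 block(s) of size 3, 1 block(s) of size 1 → block sizes [3, 1]

Assembling the blocks gives a Jordan form
J =
  [-5,  1,  0,  0]
  [ 0, -5,  1,  0]
  [ 0,  0, -5,  0]
  [ 0,  0,  0, -5]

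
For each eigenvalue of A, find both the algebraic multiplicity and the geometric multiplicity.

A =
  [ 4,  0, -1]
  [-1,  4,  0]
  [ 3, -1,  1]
λ = 3: alg = 3, geom = 1

Step 1 — factor the characteristic polynomial to read off the algebraic multiplicities:
  χ_A(x) = (x - 3)^3

Step 2 — compute geometric multiplicities via the rank-nullity identity g(λ) = n − rank(A − λI):
  rank(A − (3)·I) = 2, so dim ker(A − (3)·I) = n − 2 = 1

Summary:
  λ = 3: algebraic multiplicity = 3, geometric multiplicity = 1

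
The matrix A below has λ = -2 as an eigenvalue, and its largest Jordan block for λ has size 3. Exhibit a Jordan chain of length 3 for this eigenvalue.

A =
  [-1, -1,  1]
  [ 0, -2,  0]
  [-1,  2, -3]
A Jordan chain for λ = -2 of length 3:
v_1 = (1, 0, -1)ᵀ
v_2 = (-1, 0, 2)ᵀ
v_3 = (0, 1, 0)ᵀ

Let N = A − (-2)·I. We want v_3 with N^3 v_3 = 0 but N^2 v_3 ≠ 0; then v_{j-1} := N · v_j for j = 3, …, 2.

Pick v_3 = (0, 1, 0)ᵀ.
Then v_2 = N · v_3 = (-1, 0, 2)ᵀ.
Then v_1 = N · v_2 = (1, 0, -1)ᵀ.

Sanity check: (A − (-2)·I) v_1 = (0, 0, 0)ᵀ = 0. ✓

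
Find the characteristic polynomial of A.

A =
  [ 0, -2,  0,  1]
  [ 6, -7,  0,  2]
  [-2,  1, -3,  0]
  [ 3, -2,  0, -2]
x^4 + 12*x^3 + 54*x^2 + 108*x + 81

Expanding det(x·I − A) (e.g. by cofactor expansion or by noting that A is similar to its Jordan form J, which has the same characteristic polynomial as A) gives
  χ_A(x) = x^4 + 12*x^3 + 54*x^2 + 108*x + 81
which factors as (x + 3)^4. The eigenvalues (with algebraic multiplicities) are λ = -3 with multiplicity 4.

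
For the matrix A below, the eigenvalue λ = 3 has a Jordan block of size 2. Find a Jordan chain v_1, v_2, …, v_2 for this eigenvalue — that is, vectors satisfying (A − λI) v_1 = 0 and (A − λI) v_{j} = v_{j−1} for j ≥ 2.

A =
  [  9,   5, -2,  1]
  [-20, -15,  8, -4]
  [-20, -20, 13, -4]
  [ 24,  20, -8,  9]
A Jordan chain for λ = 3 of length 2:
v_1 = (2, -4, -4, 0)ᵀ
v_2 = (1, 0, 0, -4)ᵀ

Let N = A − (3)·I. We want v_2 with N^2 v_2 = 0 but N^1 v_2 ≠ 0; then v_{j-1} := N · v_j for j = 2, …, 2.

Pick v_2 = (1, 0, 0, -4)ᵀ.
Then v_1 = N · v_2 = (2, -4, -4, 0)ᵀ.

Sanity check: (A − (3)·I) v_1 = (0, 0, 0, 0)ᵀ = 0. ✓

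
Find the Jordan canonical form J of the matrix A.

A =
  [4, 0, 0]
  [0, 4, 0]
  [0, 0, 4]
J_1(4) ⊕ J_1(4) ⊕ J_1(4)

The characteristic polynomial is
  det(x·I − A) = x^3 - 12*x^2 + 48*x - 64 = (x - 4)^3

Eigenvalues and multiplicities (the geometric multiplicity of λ is n − rank(A − λI), which equals the number of Jordan blocks for λ):
  λ = 4: algebraic multiplicity = 3, geometric multiplicity = 3

Determining the block sizes for each eigenvalue:
  λ = 4: gm = am = 3, so every block has size 1 → block sizes [1, 1, 1]

Assembling the blocks gives a Jordan form
J =
  [4, 0, 0]
  [0, 4, 0]
  [0, 0, 4]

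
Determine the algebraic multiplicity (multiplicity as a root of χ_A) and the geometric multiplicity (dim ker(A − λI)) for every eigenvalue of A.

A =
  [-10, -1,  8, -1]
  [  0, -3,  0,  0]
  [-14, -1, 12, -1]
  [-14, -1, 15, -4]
λ = -3: alg = 3, geom = 2; λ = 4: alg = 1, geom = 1

Step 1 — factor the characteristic polynomial to read off the algebraic multiplicities:
  χ_A(x) = (x - 4)*(x + 3)^3

Step 2 — compute geometric multiplicities via the rank-nullity identity g(λ) = n − rank(A − λI):
  rank(A − (-3)·I) = 2, so dim ker(A − (-3)·I) = n − 2 = 2
  rank(A − (4)·I) = 3, so dim ker(A − (4)·I) = n − 3 = 1

Summary:
  λ = -3: algebraic multiplicity = 3, geometric multiplicity = 2
  λ = 4: algebraic multiplicity = 1, geometric multiplicity = 1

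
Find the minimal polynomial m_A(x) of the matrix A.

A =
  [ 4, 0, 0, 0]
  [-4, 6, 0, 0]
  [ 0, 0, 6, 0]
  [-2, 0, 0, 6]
x^2 - 10*x + 24

The characteristic polynomial is χ_A(x) = (x - 6)^3*(x - 4), so the eigenvalues are known. The minimal polynomial is
  m_A(x) = Π_λ (x − λ)^{k_λ}
where k_λ is the size of the *largest* Jordan block for λ (equivalently, the smallest k with (A − λI)^k v = 0 for every generalised eigenvector v of λ).

  λ = 4: largest Jordan block has size 1, contributing (x − 4)
  λ = 6: largest Jordan block has size 1, contributing (x − 6)

So m_A(x) = (x - 6)*(x - 4) = x^2 - 10*x + 24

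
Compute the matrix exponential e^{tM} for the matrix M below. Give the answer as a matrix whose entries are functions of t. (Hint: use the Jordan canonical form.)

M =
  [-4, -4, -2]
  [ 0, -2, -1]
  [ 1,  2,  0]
e^{tM} =
  [t^2*exp(-2*t) - 2*t*exp(-2*t) + exp(-2*t), 2*t^2*exp(-2*t) - 4*t*exp(-2*t), 2*t^2*exp(-2*t) - 2*t*exp(-2*t)]
  [-t^2*exp(-2*t)/2, -t^2*exp(-2*t) + exp(-2*t), -t^2*exp(-2*t) - t*exp(-2*t)]
  [t*exp(-2*t), 2*t*exp(-2*t), 2*t*exp(-2*t) + exp(-2*t)]

Strategy: write M = P · J · P⁻¹ where J is a Jordan canonical form, so e^{tM} = P · e^{tJ} · P⁻¹, and e^{tJ} can be computed block-by-block.

M has Jordan form
J =
  [-2,  1,  0]
  [ 0, -2,  1]
  [ 0,  0, -2]
(up to reordering of blocks).

Per-block formulas:
  For a 3×3 Jordan block J_3(-2): exp(t · J_3(-2)) = e^(-2t)·(I + t·N + (t^2/2)·N^2), where N is the 3×3 nilpotent shift.

After assembling e^{tJ} and conjugating by P, we get:

e^{tM} =
  [t^2*exp(-2*t) - 2*t*exp(-2*t) + exp(-2*t), 2*t^2*exp(-2*t) - 4*t*exp(-2*t), 2*t^2*exp(-2*t) - 2*t*exp(-2*t)]
  [-t^2*exp(-2*t)/2, -t^2*exp(-2*t) + exp(-2*t), -t^2*exp(-2*t) - t*exp(-2*t)]
  [t*exp(-2*t), 2*t*exp(-2*t), 2*t*exp(-2*t) + exp(-2*t)]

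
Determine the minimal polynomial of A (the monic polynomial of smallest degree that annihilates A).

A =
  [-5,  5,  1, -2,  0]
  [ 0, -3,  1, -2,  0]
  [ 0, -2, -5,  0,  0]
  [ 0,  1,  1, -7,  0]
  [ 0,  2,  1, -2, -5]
x^3 + 15*x^2 + 75*x + 125

The characteristic polynomial is χ_A(x) = (x + 5)^5, so the eigenvalues are known. The minimal polynomial is
  m_A(x) = Π_λ (x − λ)^{k_λ}
where k_λ is the size of the *largest* Jordan block for λ (equivalently, the smallest k with (A − λI)^k v = 0 for every generalised eigenvector v of λ).

  λ = -5: largest Jordan block has size 3, contributing (x + 5)^3

So m_A(x) = (x + 5)^3 = x^3 + 15*x^2 + 75*x + 125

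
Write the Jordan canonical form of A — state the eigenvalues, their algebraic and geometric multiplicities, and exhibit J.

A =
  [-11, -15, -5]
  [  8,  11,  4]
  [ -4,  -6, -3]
J_2(-1) ⊕ J_1(-1)

The characteristic polynomial is
  det(x·I − A) = x^3 + 3*x^2 + 3*x + 1 = (x + 1)^3

Eigenvalues and multiplicities (the geometric multiplicity of λ is n − rank(A − λI), which equals the number of Jordan blocks for λ):
  λ = -1: algebraic multiplicity = 3, geometric multiplicity = 2

Determining the block sizes for each eigenvalue:
  λ = -1: 2 blocks summing to 3 forces exactly one block of size 2 and the rest size 1 → block sizes [2, 1]

Assembling the blocks gives a Jordan form
J =
  [-1,  1,  0]
  [ 0, -1,  0]
  [ 0,  0, -1]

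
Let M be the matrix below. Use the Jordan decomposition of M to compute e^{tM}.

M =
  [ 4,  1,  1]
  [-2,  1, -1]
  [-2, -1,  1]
e^{tM} =
  [2*t*exp(2*t) + exp(2*t), t*exp(2*t), t*exp(2*t)]
  [-2*t*exp(2*t), -t*exp(2*t) + exp(2*t), -t*exp(2*t)]
  [-2*t*exp(2*t), -t*exp(2*t), -t*exp(2*t) + exp(2*t)]

Strategy: write M = P · J · P⁻¹ where J is a Jordan canonical form, so e^{tM} = P · e^{tJ} · P⁻¹, and e^{tJ} can be computed block-by-block.

M has Jordan form
J =
  [2, 1, 0]
  [0, 2, 0]
  [0, 0, 2]
(up to reordering of blocks).

Per-block formulas:
  For a 1×1 block at λ = 2: exp(t · [2]) = [e^(2t)].
  For a 2×2 Jordan block J_2(2): exp(t · J_2(2)) = e^(2t)·(I + t·N), where N is the 2×2 nilpotent shift.

After assembling e^{tJ} and conjugating by P, we get:

e^{tM} =
  [2*t*exp(2*t) + exp(2*t), t*exp(2*t), t*exp(2*t)]
  [-2*t*exp(2*t), -t*exp(2*t) + exp(2*t), -t*exp(2*t)]
  [-2*t*exp(2*t), -t*exp(2*t), -t*exp(2*t) + exp(2*t)]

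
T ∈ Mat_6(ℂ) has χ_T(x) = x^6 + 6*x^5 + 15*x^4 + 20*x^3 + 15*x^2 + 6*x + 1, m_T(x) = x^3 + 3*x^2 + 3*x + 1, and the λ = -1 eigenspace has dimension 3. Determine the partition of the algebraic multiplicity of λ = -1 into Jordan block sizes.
Block sizes for λ = -1: [3, 2, 1]

Step 1 — from the characteristic polynomial, algebraic multiplicity of λ = -1 is 6. From dim ker(T − (-1)·I) = 3, there are exactly 3 Jordan blocks for λ = -1.
Step 2 — from the minimal polynomial, the factor (x + 1)^3 tells us the largest block for λ = -1 has size 3.
Step 3 — with total size 6, 3 blocks, and largest block 3, the block sizes (in nonincreasing order) are [3, 2, 1].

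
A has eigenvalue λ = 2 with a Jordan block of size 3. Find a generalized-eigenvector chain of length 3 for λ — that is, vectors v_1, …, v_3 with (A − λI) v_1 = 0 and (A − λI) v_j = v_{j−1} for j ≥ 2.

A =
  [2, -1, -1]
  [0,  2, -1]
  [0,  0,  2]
A Jordan chain for λ = 2 of length 3:
v_1 = (1, 0, 0)ᵀ
v_2 = (-1, -1, 0)ᵀ
v_3 = (0, 0, 1)ᵀ

Let N = A − (2)·I. We want v_3 with N^3 v_3 = 0 but N^2 v_3 ≠ 0; then v_{j-1} := N · v_j for j = 3, …, 2.

Pick v_3 = (0, 0, 1)ᵀ.
Then v_2 = N · v_3 = (-1, -1, 0)ᵀ.
Then v_1 = N · v_2 = (1, 0, 0)ᵀ.

Sanity check: (A − (2)·I) v_1 = (0, 0, 0)ᵀ = 0. ✓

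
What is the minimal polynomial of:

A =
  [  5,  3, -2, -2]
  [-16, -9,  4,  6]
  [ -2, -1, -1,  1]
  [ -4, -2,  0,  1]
x^2 + 2*x + 1

The characteristic polynomial is χ_A(x) = (x + 1)^4, so the eigenvalues are known. The minimal polynomial is
  m_A(x) = Π_λ (x − λ)^{k_λ}
where k_λ is the size of the *largest* Jordan block for λ (equivalently, the smallest k with (A − λI)^k v = 0 for every generalised eigenvector v of λ).

  λ = -1: largest Jordan block has size 2, contributing (x + 1)^2

So m_A(x) = (x + 1)^2 = x^2 + 2*x + 1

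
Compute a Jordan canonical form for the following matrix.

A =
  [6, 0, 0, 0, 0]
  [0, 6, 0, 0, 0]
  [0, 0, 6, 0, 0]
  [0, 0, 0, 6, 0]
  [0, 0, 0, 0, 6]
J_1(6) ⊕ J_1(6) ⊕ J_1(6) ⊕ J_1(6) ⊕ J_1(6)

The characteristic polynomial is
  det(x·I − A) = x^5 - 30*x^4 + 360*x^3 - 2160*x^2 + 6480*x - 7776 = (x - 6)^5

Eigenvalues and multiplicities (the geometric multiplicity of λ is n − rank(A − λI), which equals the number of Jordan blocks for λ):
  λ = 6: algebraic multiplicity = 5, geometric multiplicity = 5

Determining the block sizes for each eigenvalue:
  λ = 6: gm = am = 5, so every block has size 1 → block sizes [1, 1, 1, 1, 1]

Assembling the blocks gives a Jordan form
J =
  [6, 0, 0, 0, 0]
  [0, 6, 0, 0, 0]
  [0, 0, 6, 0, 0]
  [0, 0, 0, 6, 0]
  [0, 0, 0, 0, 6]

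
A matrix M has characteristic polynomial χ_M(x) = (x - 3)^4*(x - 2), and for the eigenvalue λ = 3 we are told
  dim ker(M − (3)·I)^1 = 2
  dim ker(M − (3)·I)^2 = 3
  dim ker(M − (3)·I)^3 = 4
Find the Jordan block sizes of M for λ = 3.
Block sizes for λ = 3: [3, 1]

From the dimensions of kernels of powers, the number of Jordan blocks of size at least j is d_j − d_{j−1} where d_j = dim ker(N^j) (with d_0 = 0). Computing the differences gives [2, 1, 1].
The number of blocks of size exactly k is (#blocks of size ≥ k) − (#blocks of size ≥ k + 1), so the partition is: 1 block(s) of size 1, 1 block(s) of size 3.
In nonincreasing order the block sizes are [3, 1].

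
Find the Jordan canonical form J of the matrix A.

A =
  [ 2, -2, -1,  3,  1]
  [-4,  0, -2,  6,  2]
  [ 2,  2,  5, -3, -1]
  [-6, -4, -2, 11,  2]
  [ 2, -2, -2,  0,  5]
J_1(4) ⊕ J_1(4) ⊕ J_2(5) ⊕ J_1(5)

The characteristic polynomial is
  det(x·I − A) = x^5 - 23*x^4 + 211*x^3 - 965*x^2 + 2200*x - 2000 = (x - 5)^3*(x - 4)^2

Eigenvalues and multiplicities (the geometric multiplicity of λ is n − rank(A − λI), which equals the number of Jordan blocks for λ):
  λ = 4: algebraic multiplicity = 2, geometric multiplicity = 2
  λ = 5: algebraic multiplicity = 3, geometric multiplicity = 2

Determining the block sizes for each eigenvalue:
  λ = 4: gm = am = 2, so every block has size 1 → block sizes [1, 1]
  λ = 5: 2 blocks summing to 3 forces exactly one block of size 2 and the rest size 1 → block sizes [2, 1]

Assembling the blocks gives a Jordan form
J =
  [4, 0, 0, 0, 0]
  [0, 4, 0, 0, 0]
  [0, 0, 5, 1, 0]
  [0, 0, 0, 5, 0]
  [0, 0, 0, 0, 5]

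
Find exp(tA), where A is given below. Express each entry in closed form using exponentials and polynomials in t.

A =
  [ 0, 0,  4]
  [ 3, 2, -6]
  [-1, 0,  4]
e^{tA} =
  [-2*t*exp(2*t) + exp(2*t), 0, 4*t*exp(2*t)]
  [3*t*exp(2*t), exp(2*t), -6*t*exp(2*t)]
  [-t*exp(2*t), 0, 2*t*exp(2*t) + exp(2*t)]

Strategy: write A = P · J · P⁻¹ where J is a Jordan canonical form, so e^{tA} = P · e^{tJ} · P⁻¹, and e^{tJ} can be computed block-by-block.

A has Jordan form
J =
  [2, 1, 0]
  [0, 2, 0]
  [0, 0, 2]
(up to reordering of blocks).

Per-block formulas:
  For a 2×2 Jordan block J_2(2): exp(t · J_2(2)) = e^(2t)·(I + t·N), where N is the 2×2 nilpotent shift.
  For a 1×1 block at λ = 2: exp(t · [2]) = [e^(2t)].

After assembling e^{tJ} and conjugating by P, we get:

e^{tA} =
  [-2*t*exp(2*t) + exp(2*t), 0, 4*t*exp(2*t)]
  [3*t*exp(2*t), exp(2*t), -6*t*exp(2*t)]
  [-t*exp(2*t), 0, 2*t*exp(2*t) + exp(2*t)]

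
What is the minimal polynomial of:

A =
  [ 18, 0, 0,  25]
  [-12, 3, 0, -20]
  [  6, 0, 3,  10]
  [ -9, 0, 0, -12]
x^2 - 6*x + 9

The characteristic polynomial is χ_A(x) = (x - 3)^4, so the eigenvalues are known. The minimal polynomial is
  m_A(x) = Π_λ (x − λ)^{k_λ}
where k_λ is the size of the *largest* Jordan block for λ (equivalently, the smallest k with (A − λI)^k v = 0 for every generalised eigenvector v of λ).

  λ = 3: largest Jordan block has size 2, contributing (x − 3)^2

So m_A(x) = (x - 3)^2 = x^2 - 6*x + 9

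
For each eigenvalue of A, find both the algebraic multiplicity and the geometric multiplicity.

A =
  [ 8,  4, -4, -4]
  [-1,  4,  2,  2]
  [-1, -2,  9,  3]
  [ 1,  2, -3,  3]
λ = 6: alg = 4, geom = 2

Step 1 — factor the characteristic polynomial to read off the algebraic multiplicities:
  χ_A(x) = (x - 6)^4

Step 2 — compute geometric multiplicities via the rank-nullity identity g(λ) = n − rank(A − λI):
  rank(A − (6)·I) = 2, so dim ker(A − (6)·I) = n − 2 = 2

Summary:
  λ = 6: algebraic multiplicity = 4, geometric multiplicity = 2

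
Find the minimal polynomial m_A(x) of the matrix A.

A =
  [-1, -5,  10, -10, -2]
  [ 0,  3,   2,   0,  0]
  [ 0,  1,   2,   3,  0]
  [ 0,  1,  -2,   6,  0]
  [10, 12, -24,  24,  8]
x^4 - 14*x^3 + 73*x^2 - 168*x + 144

The characteristic polynomial is χ_A(x) = (x - 4)^3*(x - 3)^2, so the eigenvalues are known. The minimal polynomial is
  m_A(x) = Π_λ (x − λ)^{k_λ}
where k_λ is the size of the *largest* Jordan block for λ (equivalently, the smallest k with (A − λI)^k v = 0 for every generalised eigenvector v of λ).

  λ = 3: largest Jordan block has size 2, contributing (x − 3)^2
  λ = 4: largest Jordan block has size 2, contributing (x − 4)^2

So m_A(x) = (x - 4)^2*(x - 3)^2 = x^4 - 14*x^3 + 73*x^2 - 168*x + 144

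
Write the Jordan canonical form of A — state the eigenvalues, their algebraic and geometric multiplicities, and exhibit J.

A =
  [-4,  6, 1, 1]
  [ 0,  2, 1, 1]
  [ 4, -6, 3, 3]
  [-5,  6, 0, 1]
J_1(-4) ⊕ J_3(2)

The characteristic polynomial is
  det(x·I − A) = x^4 - 2*x^3 - 12*x^2 + 40*x - 32 = (x - 2)^3*(x + 4)

Eigenvalues and multiplicities (the geometric multiplicity of λ is n − rank(A − λI), which equals the number of Jordan blocks for λ):
  λ = -4: algebraic multiplicity = 1, geometric multiplicity = 1
  λ = 2: algebraic multiplicity = 3, geometric multiplicity = 1

Determining the block sizes for each eigenvalue:
  λ = -4: one block (gm = 1), so the single block has size am = 1 → block sizes [1]
  λ = 2: one block (gm = 1), so the single block has size am = 3 → block sizes [3]

Assembling the blocks gives a Jordan form
J =
  [-4, 0, 0, 0]
  [ 0, 2, 1, 0]
  [ 0, 0, 2, 1]
  [ 0, 0, 0, 2]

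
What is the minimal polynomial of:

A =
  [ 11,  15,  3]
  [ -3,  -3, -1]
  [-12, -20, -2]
x^2 - 4*x + 4

The characteristic polynomial is χ_A(x) = (x - 2)^3, so the eigenvalues are known. The minimal polynomial is
  m_A(x) = Π_λ (x − λ)^{k_λ}
where k_λ is the size of the *largest* Jordan block for λ (equivalently, the smallest k with (A − λI)^k v = 0 for every generalised eigenvector v of λ).

  λ = 2: largest Jordan block has size 2, contributing (x − 2)^2

So m_A(x) = (x - 2)^2 = x^2 - 4*x + 4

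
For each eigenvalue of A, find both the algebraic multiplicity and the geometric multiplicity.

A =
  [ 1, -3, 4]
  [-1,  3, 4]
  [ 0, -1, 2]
λ = 2: alg = 3, geom = 1

Step 1 — factor the characteristic polynomial to read off the algebraic multiplicities:
  χ_A(x) = (x - 2)^3

Step 2 — compute geometric multiplicities via the rank-nullity identity g(λ) = n − rank(A − λI):
  rank(A − (2)·I) = 2, so dim ker(A − (2)·I) = n − 2 = 1

Summary:
  λ = 2: algebraic multiplicity = 3, geometric multiplicity = 1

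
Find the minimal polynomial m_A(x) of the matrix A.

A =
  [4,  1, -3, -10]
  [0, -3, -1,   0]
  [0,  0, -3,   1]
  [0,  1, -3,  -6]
x^4 + 8*x^3 - 128*x - 256

The characteristic polynomial is χ_A(x) = (x - 4)*(x + 4)^3, so the eigenvalues are known. The minimal polynomial is
  m_A(x) = Π_λ (x − λ)^{k_λ}
where k_λ is the size of the *largest* Jordan block for λ (equivalently, the smallest k with (A − λI)^k v = 0 for every generalised eigenvector v of λ).

  λ = -4: largest Jordan block has size 3, contributing (x + 4)^3
  λ = 4: largest Jordan block has size 1, contributing (x − 4)

So m_A(x) = (x - 4)*(x + 4)^3 = x^4 + 8*x^3 - 128*x - 256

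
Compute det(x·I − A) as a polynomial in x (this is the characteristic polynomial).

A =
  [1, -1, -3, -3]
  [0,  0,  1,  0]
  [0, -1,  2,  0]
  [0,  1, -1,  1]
x^4 - 4*x^3 + 6*x^2 - 4*x + 1

Expanding det(x·I − A) (e.g. by cofactor expansion or by noting that A is similar to its Jordan form J, which has the same characteristic polynomial as A) gives
  χ_A(x) = x^4 - 4*x^3 + 6*x^2 - 4*x + 1
which factors as (x - 1)^4. The eigenvalues (with algebraic multiplicities) are λ = 1 with multiplicity 4.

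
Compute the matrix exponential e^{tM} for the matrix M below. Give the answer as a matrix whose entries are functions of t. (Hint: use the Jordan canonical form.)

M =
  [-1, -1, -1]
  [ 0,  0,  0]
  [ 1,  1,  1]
e^{tM} =
  [1 - t, -t, -t]
  [0, 1, 0]
  [t, t, t + 1]

Strategy: write M = P · J · P⁻¹ where J is a Jordan canonical form, so e^{tM} = P · e^{tJ} · P⁻¹, and e^{tJ} can be computed block-by-block.

M has Jordan form
J =
  [0, 1, 0]
  [0, 0, 0]
  [0, 0, 0]
(up to reordering of blocks).

Per-block formulas:
  For a 1×1 block at λ = 0: exp(t · [0]) = [e^(0t)].
  For a 2×2 Jordan block J_2(0): exp(t · J_2(0)) = e^(0t)·(I + t·N), where N is the 2×2 nilpotent shift.

After assembling e^{tJ} and conjugating by P, we get:

e^{tM} =
  [1 - t, -t, -t]
  [0, 1, 0]
  [t, t, t + 1]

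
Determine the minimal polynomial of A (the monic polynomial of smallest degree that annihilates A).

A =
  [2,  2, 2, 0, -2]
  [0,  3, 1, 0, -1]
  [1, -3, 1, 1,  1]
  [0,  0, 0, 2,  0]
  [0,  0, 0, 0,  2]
x^3 - 6*x^2 + 12*x - 8

The characteristic polynomial is χ_A(x) = (x - 2)^5, so the eigenvalues are known. The minimal polynomial is
  m_A(x) = Π_λ (x − λ)^{k_λ}
where k_λ is the size of the *largest* Jordan block for λ (equivalently, the smallest k with (A − λI)^k v = 0 for every generalised eigenvector v of λ).

  λ = 2: largest Jordan block has size 3, contributing (x − 2)^3

So m_A(x) = (x - 2)^3 = x^3 - 6*x^2 + 12*x - 8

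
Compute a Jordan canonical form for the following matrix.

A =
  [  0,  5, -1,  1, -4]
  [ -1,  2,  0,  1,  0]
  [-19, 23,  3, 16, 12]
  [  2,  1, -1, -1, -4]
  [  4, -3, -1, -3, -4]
J_2(0) ⊕ J_2(0) ⊕ J_1(0)

The characteristic polynomial is
  det(x·I − A) = x^5

Eigenvalues and multiplicities (the geometric multiplicity of λ is n − rank(A − λI), which equals the number of Jordan blocks for λ):
  λ = 0: algebraic multiplicity = 5, geometric multiplicity = 3

Determining the block sizes for each eigenvalue:
  λ = 0: with am = 5 and gm = 3, the partition is not yet determined (e.g. several partitions of 5 into 3 parts exist). Let N = A − (0)·I. Computing rank(N^1) = 2, rank(N^2) = 0; the number of blocks of size ≥ j is rank(N^{j−1}) − rank(N^j), giving [3, 2]. So we have 2 block(s) of size 2, 1 block(s) of size 1 → block sizes [2, 2, 1]

Assembling the blocks gives a Jordan form
J =
  [0, 1, 0, 0, 0]
  [0, 0, 0, 0, 0]
  [0, 0, 0, 1, 0]
  [0, 0, 0, 0, 0]
  [0, 0, 0, 0, 0]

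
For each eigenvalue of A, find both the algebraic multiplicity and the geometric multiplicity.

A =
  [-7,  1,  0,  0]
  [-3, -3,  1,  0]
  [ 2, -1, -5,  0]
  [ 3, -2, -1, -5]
λ = -5: alg = 4, geom = 2

Step 1 — factor the characteristic polynomial to read off the algebraic multiplicities:
  χ_A(x) = (x + 5)^4

Step 2 — compute geometric multiplicities via the rank-nullity identity g(λ) = n − rank(A − λI):
  rank(A − (-5)·I) = 2, so dim ker(A − (-5)·I) = n − 2 = 2

Summary:
  λ = -5: algebraic multiplicity = 4, geometric multiplicity = 2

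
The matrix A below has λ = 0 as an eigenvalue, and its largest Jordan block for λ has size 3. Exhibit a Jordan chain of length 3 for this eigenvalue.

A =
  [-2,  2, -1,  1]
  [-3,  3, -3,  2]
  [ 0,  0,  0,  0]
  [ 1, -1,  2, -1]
A Jordan chain for λ = 0 of length 3:
v_1 = (-1, -1, 0, 0)ᵀ
v_2 = (-2, -3, 0, 1)ᵀ
v_3 = (1, 0, 0, 0)ᵀ

Let N = A − (0)·I. We want v_3 with N^3 v_3 = 0 but N^2 v_3 ≠ 0; then v_{j-1} := N · v_j for j = 3, …, 2.

Pick v_3 = (1, 0, 0, 0)ᵀ.
Then v_2 = N · v_3 = (-2, -3, 0, 1)ᵀ.
Then v_1 = N · v_2 = (-1, -1, 0, 0)ᵀ.

Sanity check: (A − (0)·I) v_1 = (0, 0, 0, 0)ᵀ = 0. ✓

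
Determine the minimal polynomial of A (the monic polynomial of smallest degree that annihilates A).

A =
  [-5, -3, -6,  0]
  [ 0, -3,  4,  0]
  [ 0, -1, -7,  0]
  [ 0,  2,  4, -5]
x^2 + 10*x + 25

The characteristic polynomial is χ_A(x) = (x + 5)^4, so the eigenvalues are known. The minimal polynomial is
  m_A(x) = Π_λ (x − λ)^{k_λ}
where k_λ is the size of the *largest* Jordan block for λ (equivalently, the smallest k with (A − λI)^k v = 0 for every generalised eigenvector v of λ).

  λ = -5: largest Jordan block has size 2, contributing (x + 5)^2

So m_A(x) = (x + 5)^2 = x^2 + 10*x + 25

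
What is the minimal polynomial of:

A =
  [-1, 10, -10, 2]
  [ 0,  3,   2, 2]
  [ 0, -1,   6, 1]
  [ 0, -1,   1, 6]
x^3 - 9*x^2 + 15*x + 25

The characteristic polynomial is χ_A(x) = (x - 5)^3*(x + 1), so the eigenvalues are known. The minimal polynomial is
  m_A(x) = Π_λ (x − λ)^{k_λ}
where k_λ is the size of the *largest* Jordan block for λ (equivalently, the smallest k with (A − λI)^k v = 0 for every generalised eigenvector v of λ).

  λ = -1: largest Jordan block has size 1, contributing (x + 1)
  λ = 5: largest Jordan block has size 2, contributing (x − 5)^2

So m_A(x) = (x - 5)^2*(x + 1) = x^3 - 9*x^2 + 15*x + 25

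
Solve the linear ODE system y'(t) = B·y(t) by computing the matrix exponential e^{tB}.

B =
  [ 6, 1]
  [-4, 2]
e^{tB} =
  [2*t*exp(4*t) + exp(4*t), t*exp(4*t)]
  [-4*t*exp(4*t), -2*t*exp(4*t) + exp(4*t)]

Strategy: write B = P · J · P⁻¹ where J is a Jordan canonical form, so e^{tB} = P · e^{tJ} · P⁻¹, and e^{tJ} can be computed block-by-block.

B has Jordan form
J =
  [4, 1]
  [0, 4]
(up to reordering of blocks).

Per-block formulas:
  For a 2×2 Jordan block J_2(4): exp(t · J_2(4)) = e^(4t)·(I + t·N), where N is the 2×2 nilpotent shift.

After assembling e^{tJ} and conjugating by P, we get:

e^{tB} =
  [2*t*exp(4*t) + exp(4*t), t*exp(4*t)]
  [-4*t*exp(4*t), -2*t*exp(4*t) + exp(4*t)]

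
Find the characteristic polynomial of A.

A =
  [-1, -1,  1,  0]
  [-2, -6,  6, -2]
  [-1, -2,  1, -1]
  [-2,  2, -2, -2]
x^4 + 8*x^3 + 24*x^2 + 32*x + 16

Expanding det(x·I − A) (e.g. by cofactor expansion or by noting that A is similar to its Jordan form J, which has the same characteristic polynomial as A) gives
  χ_A(x) = x^4 + 8*x^3 + 24*x^2 + 32*x + 16
which factors as (x + 2)^4. The eigenvalues (with algebraic multiplicities) are λ = -2 with multiplicity 4.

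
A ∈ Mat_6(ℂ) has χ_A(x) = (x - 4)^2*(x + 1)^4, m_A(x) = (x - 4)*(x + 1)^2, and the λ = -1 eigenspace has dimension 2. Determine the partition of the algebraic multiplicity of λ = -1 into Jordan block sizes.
Block sizes for λ = -1: [2, 2]

Step 1 — from the characteristic polynomial, algebraic multiplicity of λ = -1 is 4. From dim ker(A − (-1)·I) = 2, there are exactly 2 Jordan blocks for λ = -1.
Step 2 — from the minimal polynomial, the factor (x + 1)^2 tells us the largest block for λ = -1 has size 2.
Step 3 — with total size 4, 2 blocks, and largest block 2, the block sizes (in nonincreasing order) are [2, 2].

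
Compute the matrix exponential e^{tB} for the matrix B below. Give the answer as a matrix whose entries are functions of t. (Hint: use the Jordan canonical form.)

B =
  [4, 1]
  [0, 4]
e^{tB} =
  [exp(4*t), t*exp(4*t)]
  [0, exp(4*t)]

Strategy: write B = P · J · P⁻¹ where J is a Jordan canonical form, so e^{tB} = P · e^{tJ} · P⁻¹, and e^{tJ} can be computed block-by-block.

B has Jordan form
J =
  [4, 1]
  [0, 4]
(up to reordering of blocks).

Per-block formulas:
  For a 2×2 Jordan block J_2(4): exp(t · J_2(4)) = e^(4t)·(I + t·N), where N is the 2×2 nilpotent shift.

After assembling e^{tJ} and conjugating by P, we get:

e^{tB} =
  [exp(4*t), t*exp(4*t)]
  [0, exp(4*t)]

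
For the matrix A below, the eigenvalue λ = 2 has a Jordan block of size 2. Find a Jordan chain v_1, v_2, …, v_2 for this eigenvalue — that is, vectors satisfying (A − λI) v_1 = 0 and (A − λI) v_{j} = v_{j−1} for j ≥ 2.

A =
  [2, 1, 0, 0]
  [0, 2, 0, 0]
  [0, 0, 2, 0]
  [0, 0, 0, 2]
A Jordan chain for λ = 2 of length 2:
v_1 = (1, 0, 0, 0)ᵀ
v_2 = (0, 1, 0, 0)ᵀ

Let N = A − (2)·I. We want v_2 with N^2 v_2 = 0 but N^1 v_2 ≠ 0; then v_{j-1} := N · v_j for j = 2, …, 2.

Pick v_2 = (0, 1, 0, 0)ᵀ.
Then v_1 = N · v_2 = (1, 0, 0, 0)ᵀ.

Sanity check: (A − (2)·I) v_1 = (0, 0, 0, 0)ᵀ = 0. ✓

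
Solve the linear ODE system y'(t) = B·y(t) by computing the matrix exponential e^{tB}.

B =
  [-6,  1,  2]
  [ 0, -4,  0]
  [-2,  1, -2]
e^{tB} =
  [-2*t*exp(-4*t) + exp(-4*t), t*exp(-4*t), 2*t*exp(-4*t)]
  [0, exp(-4*t), 0]
  [-2*t*exp(-4*t), t*exp(-4*t), 2*t*exp(-4*t) + exp(-4*t)]

Strategy: write B = P · J · P⁻¹ where J is a Jordan canonical form, so e^{tB} = P · e^{tJ} · P⁻¹, and e^{tJ} can be computed block-by-block.

B has Jordan form
J =
  [-4,  1,  0]
  [ 0, -4,  0]
  [ 0,  0, -4]
(up to reordering of blocks).

Per-block formulas:
  For a 1×1 block at λ = -4: exp(t · [-4]) = [e^(-4t)].
  For a 2×2 Jordan block J_2(-4): exp(t · J_2(-4)) = e^(-4t)·(I + t·N), where N is the 2×2 nilpotent shift.

After assembling e^{tJ} and conjugating by P, we get:

e^{tB} =
  [-2*t*exp(-4*t) + exp(-4*t), t*exp(-4*t), 2*t*exp(-4*t)]
  [0, exp(-4*t), 0]
  [-2*t*exp(-4*t), t*exp(-4*t), 2*t*exp(-4*t) + exp(-4*t)]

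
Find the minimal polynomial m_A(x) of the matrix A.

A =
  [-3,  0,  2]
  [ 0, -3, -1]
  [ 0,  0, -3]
x^2 + 6*x + 9

The characteristic polynomial is χ_A(x) = (x + 3)^3, so the eigenvalues are known. The minimal polynomial is
  m_A(x) = Π_λ (x − λ)^{k_λ}
where k_λ is the size of the *largest* Jordan block for λ (equivalently, the smallest k with (A − λI)^k v = 0 for every generalised eigenvector v of λ).

  λ = -3: largest Jordan block has size 2, contributing (x + 3)^2

So m_A(x) = (x + 3)^2 = x^2 + 6*x + 9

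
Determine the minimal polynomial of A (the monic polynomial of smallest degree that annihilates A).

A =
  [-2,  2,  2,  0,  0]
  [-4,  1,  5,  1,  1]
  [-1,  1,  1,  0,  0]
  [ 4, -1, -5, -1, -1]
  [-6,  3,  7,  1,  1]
x^3

The characteristic polynomial is χ_A(x) = x^5, so the eigenvalues are known. The minimal polynomial is
  m_A(x) = Π_λ (x − λ)^{k_λ}
where k_λ is the size of the *largest* Jordan block for λ (equivalently, the smallest k with (A − λI)^k v = 0 for every generalised eigenvector v of λ).

  λ = 0: largest Jordan block has size 3, contributing (x − 0)^3

So m_A(x) = x^3 = x^3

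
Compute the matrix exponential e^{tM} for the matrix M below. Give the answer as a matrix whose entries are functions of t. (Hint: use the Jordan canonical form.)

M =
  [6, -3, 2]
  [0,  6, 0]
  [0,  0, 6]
e^{tM} =
  [exp(6*t), -3*t*exp(6*t), 2*t*exp(6*t)]
  [0, exp(6*t), 0]
  [0, 0, exp(6*t)]

Strategy: write M = P · J · P⁻¹ where J is a Jordan canonical form, so e^{tM} = P · e^{tJ} · P⁻¹, and e^{tJ} can be computed block-by-block.

M has Jordan form
J =
  [6, 1, 0]
  [0, 6, 0]
  [0, 0, 6]
(up to reordering of blocks).

Per-block formulas:
  For a 2×2 Jordan block J_2(6): exp(t · J_2(6)) = e^(6t)·(I + t·N), where N is the 2×2 nilpotent shift.
  For a 1×1 block at λ = 6: exp(t · [6]) = [e^(6t)].

After assembling e^{tJ} and conjugating by P, we get:

e^{tM} =
  [exp(6*t), -3*t*exp(6*t), 2*t*exp(6*t)]
  [0, exp(6*t), 0]
  [0, 0, exp(6*t)]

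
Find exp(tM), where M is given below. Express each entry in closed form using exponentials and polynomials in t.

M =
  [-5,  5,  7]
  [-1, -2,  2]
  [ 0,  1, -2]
e^{tM} =
  [-t^2*exp(-3*t)/2 - 2*t*exp(-3*t) + exp(-3*t), t^2*exp(-3*t) + 5*t*exp(-3*t), 3*t^2*exp(-3*t)/2 + 7*t*exp(-3*t)]
  [t^2*exp(-3*t)/2 - t*exp(-3*t), -t^2*exp(-3*t) + t*exp(-3*t) + exp(-3*t), -3*t^2*exp(-3*t)/2 + 2*t*exp(-3*t)]
  [-t^2*exp(-3*t)/2, t^2*exp(-3*t) + t*exp(-3*t), 3*t^2*exp(-3*t)/2 + t*exp(-3*t) + exp(-3*t)]

Strategy: write M = P · J · P⁻¹ where J is a Jordan canonical form, so e^{tM} = P · e^{tJ} · P⁻¹, and e^{tJ} can be computed block-by-block.

M has Jordan form
J =
  [-3,  1,  0]
  [ 0, -3,  1]
  [ 0,  0, -3]
(up to reordering of blocks).

Per-block formulas:
  For a 3×3 Jordan block J_3(-3): exp(t · J_3(-3)) = e^(-3t)·(I + t·N + (t^2/2)·N^2), where N is the 3×3 nilpotent shift.

After assembling e^{tJ} and conjugating by P, we get:

e^{tM} =
  [-t^2*exp(-3*t)/2 - 2*t*exp(-3*t) + exp(-3*t), t^2*exp(-3*t) + 5*t*exp(-3*t), 3*t^2*exp(-3*t)/2 + 7*t*exp(-3*t)]
  [t^2*exp(-3*t)/2 - t*exp(-3*t), -t^2*exp(-3*t) + t*exp(-3*t) + exp(-3*t), -3*t^2*exp(-3*t)/2 + 2*t*exp(-3*t)]
  [-t^2*exp(-3*t)/2, t^2*exp(-3*t) + t*exp(-3*t), 3*t^2*exp(-3*t)/2 + t*exp(-3*t) + exp(-3*t)]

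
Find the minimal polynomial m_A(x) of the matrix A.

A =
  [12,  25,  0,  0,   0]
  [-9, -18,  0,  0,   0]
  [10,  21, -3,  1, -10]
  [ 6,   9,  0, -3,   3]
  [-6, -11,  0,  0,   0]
x^3 + 6*x^2 + 9*x

The characteristic polynomial is χ_A(x) = x*(x + 3)^4, so the eigenvalues are known. The minimal polynomial is
  m_A(x) = Π_λ (x − λ)^{k_λ}
where k_λ is the size of the *largest* Jordan block for λ (equivalently, the smallest k with (A − λI)^k v = 0 for every generalised eigenvector v of λ).

  λ = -3: largest Jordan block has size 2, contributing (x + 3)^2
  λ = 0: largest Jordan block has size 1, contributing (x − 0)

So m_A(x) = x*(x + 3)^2 = x^3 + 6*x^2 + 9*x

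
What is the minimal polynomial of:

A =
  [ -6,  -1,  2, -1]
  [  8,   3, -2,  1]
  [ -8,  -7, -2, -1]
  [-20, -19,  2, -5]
x^3 + 6*x^2 - 32

The characteristic polynomial is χ_A(x) = (x - 2)*(x + 4)^3, so the eigenvalues are known. The minimal polynomial is
  m_A(x) = Π_λ (x − λ)^{k_λ}
where k_λ is the size of the *largest* Jordan block for λ (equivalently, the smallest k with (A − λI)^k v = 0 for every generalised eigenvector v of λ).

  λ = -4: largest Jordan block has size 2, contributing (x + 4)^2
  λ = 2: largest Jordan block has size 1, contributing (x − 2)

So m_A(x) = (x - 2)*(x + 4)^2 = x^3 + 6*x^2 - 32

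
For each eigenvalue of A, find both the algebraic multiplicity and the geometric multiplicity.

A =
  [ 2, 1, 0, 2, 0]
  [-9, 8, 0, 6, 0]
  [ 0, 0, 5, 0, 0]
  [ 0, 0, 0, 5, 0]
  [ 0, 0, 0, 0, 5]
λ = 5: alg = 5, geom = 4

Step 1 — factor the characteristic polynomial to read off the algebraic multiplicities:
  χ_A(x) = (x - 5)^5

Step 2 — compute geometric multiplicities via the rank-nullity identity g(λ) = n − rank(A − λI):
  rank(A − (5)·I) = 1, so dim ker(A − (5)·I) = n − 1 = 4

Summary:
  λ = 5: algebraic multiplicity = 5, geometric multiplicity = 4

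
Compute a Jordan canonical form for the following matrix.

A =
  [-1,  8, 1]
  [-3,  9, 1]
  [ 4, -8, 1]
J_3(3)

The characteristic polynomial is
  det(x·I − A) = x^3 - 9*x^2 + 27*x - 27 = (x - 3)^3

Eigenvalues and multiplicities (the geometric multiplicity of λ is n − rank(A − λI), which equals the number of Jordan blocks for λ):
  λ = 3: algebraic multiplicity = 3, geometric multiplicity = 1

Determining the block sizes for each eigenvalue:
  λ = 3: one block (gm = 1), so the single block has size am = 3 → block sizes [3]

Assembling the blocks gives a Jordan form
J =
  [3, 1, 0]
  [0, 3, 1]
  [0, 0, 3]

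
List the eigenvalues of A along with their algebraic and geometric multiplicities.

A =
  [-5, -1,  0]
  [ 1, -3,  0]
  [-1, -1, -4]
λ = -4: alg = 3, geom = 2

Step 1 — factor the characteristic polynomial to read off the algebraic multiplicities:
  χ_A(x) = (x + 4)^3

Step 2 — compute geometric multiplicities via the rank-nullity identity g(λ) = n − rank(A − λI):
  rank(A − (-4)·I) = 1, so dim ker(A − (-4)·I) = n − 1 = 2

Summary:
  λ = -4: algebraic multiplicity = 3, geometric multiplicity = 2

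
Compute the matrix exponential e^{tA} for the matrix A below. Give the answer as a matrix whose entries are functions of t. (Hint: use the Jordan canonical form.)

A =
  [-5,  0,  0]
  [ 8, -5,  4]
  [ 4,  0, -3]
e^{tA} =
  [exp(-5*t), 0, 0]
  [4*exp(-3*t) - 4*exp(-5*t), exp(-5*t), 2*exp(-3*t) - 2*exp(-5*t)]
  [2*exp(-3*t) - 2*exp(-5*t), 0, exp(-3*t)]

Strategy: write A = P · J · P⁻¹ where J is a Jordan canonical form, so e^{tA} = P · e^{tJ} · P⁻¹, and e^{tJ} can be computed block-by-block.

A has Jordan form
J =
  [-5,  0,  0]
  [ 0, -5,  0]
  [ 0,  0, -3]
(up to reordering of blocks).

Per-block formulas:
  For a 1×1 block at λ = -3: exp(t · [-3]) = [e^(-3t)].
  For a 1×1 block at λ = -5: exp(t · [-5]) = [e^(-5t)].

After assembling e^{tJ} and conjugating by P, we get:

e^{tA} =
  [exp(-5*t), 0, 0]
  [4*exp(-3*t) - 4*exp(-5*t), exp(-5*t), 2*exp(-3*t) - 2*exp(-5*t)]
  [2*exp(-3*t) - 2*exp(-5*t), 0, exp(-3*t)]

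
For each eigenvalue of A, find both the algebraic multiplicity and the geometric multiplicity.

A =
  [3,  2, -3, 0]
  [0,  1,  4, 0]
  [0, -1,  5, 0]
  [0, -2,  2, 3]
λ = 3: alg = 4, geom = 2

Step 1 — factor the characteristic polynomial to read off the algebraic multiplicities:
  χ_A(x) = (x - 3)^4

Step 2 — compute geometric multiplicities via the rank-nullity identity g(λ) = n − rank(A − λI):
  rank(A − (3)·I) = 2, so dim ker(A − (3)·I) = n − 2 = 2

Summary:
  λ = 3: algebraic multiplicity = 4, geometric multiplicity = 2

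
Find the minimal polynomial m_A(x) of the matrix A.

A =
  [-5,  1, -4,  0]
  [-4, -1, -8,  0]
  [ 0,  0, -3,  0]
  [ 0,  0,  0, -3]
x^2 + 6*x + 9

The characteristic polynomial is χ_A(x) = (x + 3)^4, so the eigenvalues are known. The minimal polynomial is
  m_A(x) = Π_λ (x − λ)^{k_λ}
where k_λ is the size of the *largest* Jordan block for λ (equivalently, the smallest k with (A − λI)^k v = 0 for every generalised eigenvector v of λ).

  λ = -3: largest Jordan block has size 2, contributing (x + 3)^2

So m_A(x) = (x + 3)^2 = x^2 + 6*x + 9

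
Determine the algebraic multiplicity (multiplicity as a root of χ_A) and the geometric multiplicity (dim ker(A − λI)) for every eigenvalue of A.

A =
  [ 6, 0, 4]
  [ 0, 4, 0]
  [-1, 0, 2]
λ = 4: alg = 3, geom = 2

Step 1 — factor the characteristic polynomial to read off the algebraic multiplicities:
  χ_A(x) = (x - 4)^3

Step 2 — compute geometric multiplicities via the rank-nullity identity g(λ) = n − rank(A − λI):
  rank(A − (4)·I) = 1, so dim ker(A − (4)·I) = n − 1 = 2

Summary:
  λ = 4: algebraic multiplicity = 3, geometric multiplicity = 2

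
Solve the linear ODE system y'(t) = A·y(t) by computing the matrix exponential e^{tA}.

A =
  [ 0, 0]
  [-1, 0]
e^{tA} =
  [1, 0]
  [-t, 1]

Strategy: write A = P · J · P⁻¹ where J is a Jordan canonical form, so e^{tA} = P · e^{tJ} · P⁻¹, and e^{tJ} can be computed block-by-block.

A has Jordan form
J =
  [0, 1]
  [0, 0]
(up to reordering of blocks).

Per-block formulas:
  For a 2×2 Jordan block J_2(0): exp(t · J_2(0)) = e^(0t)·(I + t·N), where N is the 2×2 nilpotent shift.

After assembling e^{tJ} and conjugating by P, we get:

e^{tA} =
  [1, 0]
  [-t, 1]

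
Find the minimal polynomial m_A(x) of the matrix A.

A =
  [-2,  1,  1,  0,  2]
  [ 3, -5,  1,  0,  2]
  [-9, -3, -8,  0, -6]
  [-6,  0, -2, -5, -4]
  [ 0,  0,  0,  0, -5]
x^3 + 15*x^2 + 75*x + 125

The characteristic polynomial is χ_A(x) = (x + 5)^5, so the eigenvalues are known. The minimal polynomial is
  m_A(x) = Π_λ (x − λ)^{k_λ}
where k_λ is the size of the *largest* Jordan block for λ (equivalently, the smallest k with (A − λI)^k v = 0 for every generalised eigenvector v of λ).

  λ = -5: largest Jordan block has size 3, contributing (x + 5)^3

So m_A(x) = (x + 5)^3 = x^3 + 15*x^2 + 75*x + 125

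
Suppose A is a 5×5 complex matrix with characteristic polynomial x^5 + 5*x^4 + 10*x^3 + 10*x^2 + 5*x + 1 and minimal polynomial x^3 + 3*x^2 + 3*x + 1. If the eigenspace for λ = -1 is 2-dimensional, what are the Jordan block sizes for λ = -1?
Block sizes for λ = -1: [3, 2]

Step 1 — from the characteristic polynomial, algebraic multiplicity of λ = -1 is 5. From dim ker(A − (-1)·I) = 2, there are exactly 2 Jordan blocks for λ = -1.
Step 2 — from the minimal polynomial, the factor (x + 1)^3 tells us the largest block for λ = -1 has size 3.
Step 3 — with total size 5, 2 blocks, and largest block 3, the block sizes (in nonincreasing order) are [3, 2].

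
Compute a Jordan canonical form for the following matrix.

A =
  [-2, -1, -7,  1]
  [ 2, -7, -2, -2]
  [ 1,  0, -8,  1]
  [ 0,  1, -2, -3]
J_2(-5) ⊕ J_2(-5)

The characteristic polynomial is
  det(x·I − A) = x^4 + 20*x^3 + 150*x^2 + 500*x + 625 = (x + 5)^4

Eigenvalues and multiplicities (the geometric multiplicity of λ is n − rank(A − λI), which equals the number of Jordan blocks for λ):
  λ = -5: algebraic multiplicity = 4, geometric multiplicity = 2

Determining the block sizes for each eigenvalue:
  λ = -5: with am = 4 and gm = 2, the partition is not yet determined (e.g. several partitions of 4 into 2 parts exist). Let N = A − (-5)·I. Computing rank(N^1) = 2, rank(N^2) = 0; the number of blocks of size ≥ j is rank(N^{j−1}) − rank(N^j), giving [2, 2]. So we have 2 block(s) of size 2 → block sizes [2, 2]

Assembling the blocks gives a Jordan form
J =
  [-5,  1,  0,  0]
  [ 0, -5,  0,  0]
  [ 0,  0, -5,  1]
  [ 0,  0,  0, -5]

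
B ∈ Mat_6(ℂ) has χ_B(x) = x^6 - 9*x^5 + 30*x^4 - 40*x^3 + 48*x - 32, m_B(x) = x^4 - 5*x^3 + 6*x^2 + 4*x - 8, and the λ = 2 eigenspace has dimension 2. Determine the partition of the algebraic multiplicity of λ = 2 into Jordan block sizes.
Block sizes for λ = 2: [3, 2]

Step 1 — from the characteristic polynomial, algebraic multiplicity of λ = 2 is 5. From dim ker(B − (2)·I) = 2, there are exactly 2 Jordan blocks for λ = 2.
Step 2 — from the minimal polynomial, the factor (x − 2)^3 tells us the largest block for λ = 2 has size 3.
Step 3 — with total size 5, 2 blocks, and largest block 3, the block sizes (in nonincreasing order) are [3, 2].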